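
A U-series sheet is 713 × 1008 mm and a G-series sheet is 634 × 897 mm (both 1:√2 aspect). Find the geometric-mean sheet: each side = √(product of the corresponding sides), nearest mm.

Short side: √(713 · 634) = √452042 ≈ 672.3 → 672 mm
Long side: √(1008 · 897) = √904176 ≈ 950.9 → 951 mm

672 × 951 mm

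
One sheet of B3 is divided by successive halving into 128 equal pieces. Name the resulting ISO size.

128 = 2^7, so 7 halving steps.
B3 → B4 → … → B10 after 7 steps.

B10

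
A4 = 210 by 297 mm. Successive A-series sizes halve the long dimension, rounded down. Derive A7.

74 × 105 mm

A5: ⌊297/2⌋ × 210 = 148 × 210 mm
A6: ⌊210/2⌋ × 148 = 105 × 148 mm
A7: ⌊148/2⌋ × 105 = 74 × 105 mm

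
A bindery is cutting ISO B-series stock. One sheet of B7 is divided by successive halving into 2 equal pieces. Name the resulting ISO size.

B8

2 = 2^1, so 1 halving step.
B7 → B8 → … → B8 after 1 step.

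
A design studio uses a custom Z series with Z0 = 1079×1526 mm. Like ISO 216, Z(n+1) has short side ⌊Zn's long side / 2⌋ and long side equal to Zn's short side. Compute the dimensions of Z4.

269 × 381 mm

Z1: ⌊1526/2⌋ × 1079 = 763 × 1079 mm
Z2: ⌊1079/2⌋ × 763 = 539 × 763 mm
Z3: ⌊763/2⌋ × 539 = 381 × 539 mm
Z4: ⌊539/2⌋ × 381 = 269 × 381 mm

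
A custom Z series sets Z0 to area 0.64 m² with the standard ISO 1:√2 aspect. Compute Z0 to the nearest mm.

673 × 951 mm

Let the short side be w mm. Then w · w√2 = 0.64 m² = 640,000 mm².
w² = 640,000/√2, so w ≈ 672.7 mm; long side = w√2 ≈ 951.4 mm.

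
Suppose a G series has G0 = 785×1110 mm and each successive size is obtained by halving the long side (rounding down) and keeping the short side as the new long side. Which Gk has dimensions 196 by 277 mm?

G4

G0: 785 × 1110 mm
G1: 555 × 785 mm
G2: 392 × 555 mm
G3: 277 × 392 mm
G4: 196 × 277 mm
G5: 138 × 196 mm
→ matches G4.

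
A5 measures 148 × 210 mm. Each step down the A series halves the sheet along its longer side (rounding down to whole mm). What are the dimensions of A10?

A6: ⌊210/2⌋ × 148 = 105 × 148 mm
A7: ⌊148/2⌋ × 105 = 74 × 105 mm
A8: ⌊105/2⌋ × 74 = 52 × 74 mm
A9: ⌊74/2⌋ × 52 = 37 × 52 mm
A10: ⌊52/2⌋ × 37 = 26 × 37 mm

26 × 37 mm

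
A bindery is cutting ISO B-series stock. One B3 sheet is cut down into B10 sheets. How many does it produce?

128

Each ISO step halves the sheet: 1 × B3 → 2 × B4 → 4 × B5 → 8 × B6 → …
From B3 to B10 is 7 halving steps: 2^7 = 128.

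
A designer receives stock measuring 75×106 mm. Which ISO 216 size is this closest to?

Aspect ratio 106/75 ≈ 1.413 — close to the ISO √2 ≈ 1.414.
In the A-series (A0 area = 1 m²): A7 = 74 × 105 mm.
Off by 2 mm total — nearest standard size.

A7 (74 × 105 mm)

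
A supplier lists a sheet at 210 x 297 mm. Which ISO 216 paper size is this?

Aspect ratio 297/210 ≈ 1.414 — close to the ISO √2 ≈ 1.414.
In the A-series (A0 area = 1 m²): A4 = 210 × 297 mm.

A4 (210 × 297 mm)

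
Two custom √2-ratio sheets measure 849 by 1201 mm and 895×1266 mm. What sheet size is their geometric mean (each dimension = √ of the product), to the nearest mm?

872 × 1233 mm

Short side: √(849 · 895) = √759855 ≈ 871.7 → 872 mm
Long side: √(1201 · 1266) = √1520466 ≈ 1233.1 → 1233 mm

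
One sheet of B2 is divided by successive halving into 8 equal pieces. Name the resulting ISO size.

B5

8 = 2^3, so 3 halving steps.
B2 → B3 → … → B5 after 3 steps.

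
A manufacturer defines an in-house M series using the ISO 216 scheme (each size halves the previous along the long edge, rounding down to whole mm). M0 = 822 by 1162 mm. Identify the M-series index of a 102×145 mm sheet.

M6

M0: 822 × 1162 mm
M1: 581 × 822 mm
M2: 411 × 581 mm
M3: 290 × 411 mm
M4: 205 × 290 mm
M5: 145 × 205 mm
M6: 102 × 145 mm
M7: 72 × 102 mm
→ matches M6.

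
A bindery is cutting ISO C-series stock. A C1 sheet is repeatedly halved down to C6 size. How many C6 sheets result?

32

Each ISO step halves the sheet: 1 × C1 → 2 × C2 → 4 × C3 → 8 × C4 → …
From C1 to C6 is 5 halving steps: 2^5 = 32.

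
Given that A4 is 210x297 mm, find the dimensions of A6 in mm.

105 × 148 mm

A5: ⌊297/2⌋ × 210 = 148 × 210 mm
A6: ⌊210/2⌋ × 148 = 105 × 148 mm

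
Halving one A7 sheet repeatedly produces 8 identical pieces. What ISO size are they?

8 = 2^3, so 3 halving steps.
A7 → A8 → … → A10 after 3 steps.

A10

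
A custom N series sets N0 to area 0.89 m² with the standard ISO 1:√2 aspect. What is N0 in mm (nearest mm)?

Let the short side be w mm. Then w · w√2 = 0.89 m² = 890,000 mm².
w² = 890,000/√2, so w ≈ 793.3 mm; long side = w√2 ≈ 1121.9 mm.

793 × 1122 mm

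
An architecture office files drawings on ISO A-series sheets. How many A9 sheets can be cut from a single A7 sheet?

4

Each ISO step halves the sheet: 1 × A7 → 2 × A8 → 4 × A9
From A7 to A9 is 2 halving steps: 2^2 = 4.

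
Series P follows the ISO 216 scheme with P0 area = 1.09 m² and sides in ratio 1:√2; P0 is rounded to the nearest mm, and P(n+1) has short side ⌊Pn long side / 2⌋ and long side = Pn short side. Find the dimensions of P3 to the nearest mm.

310 × 439 mm

Let P0's short side be w mm. w · w√2 = 1.09 m² = 1,090,000 mm², so w ≈ 877.9 mm and w√2 ≈ 1241.6 mm → P0 = 878 × 1242 mm.
P1: ⌊1242/2⌋ × 878 = 621 × 878 mm
P2: ⌊878/2⌋ × 621 = 439 × 621 mm
P3: ⌊621/2⌋ × 439 = 310 × 439 mm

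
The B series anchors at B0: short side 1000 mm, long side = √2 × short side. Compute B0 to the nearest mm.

Short side = 1000 mm; long side = 1000√2 ≈ 1414.2 mm.

1000 × 1414 mm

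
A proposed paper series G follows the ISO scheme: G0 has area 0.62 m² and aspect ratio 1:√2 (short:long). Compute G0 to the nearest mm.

Let the short side be w mm. Then w · w√2 = 0.62 m² = 620,000 mm².
w² = 620,000/√2, so w ≈ 662.1 mm; long side = w√2 ≈ 936.4 mm.

662 × 936 mm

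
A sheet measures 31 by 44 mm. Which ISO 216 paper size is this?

B10 (31 × 44 mm)

Aspect ratio 44/31 ≈ 1.419 — close to the ISO √2 ≈ 1.414.
In the B-series (B0 = 1000 × 1414 mm): B10 = 31 × 44 mm.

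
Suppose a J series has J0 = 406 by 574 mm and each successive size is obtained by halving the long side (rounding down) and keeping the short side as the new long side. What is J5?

J1: ⌊574/2⌋ × 406 = 287 × 406 mm
J2: ⌊406/2⌋ × 287 = 203 × 287 mm
J3: ⌊287/2⌋ × 203 = 143 × 203 mm
J4: ⌊203/2⌋ × 143 = 101 × 143 mm
J5: ⌊143/2⌋ × 101 = 71 × 101 mm

71 × 101 mm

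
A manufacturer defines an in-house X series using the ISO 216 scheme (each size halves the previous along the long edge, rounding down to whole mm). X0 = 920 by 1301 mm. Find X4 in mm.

X1: ⌊1301/2⌋ × 920 = 650 × 920 mm
X2: ⌊920/2⌋ × 650 = 460 × 650 mm
X3: ⌊650/2⌋ × 460 = 325 × 460 mm
X4: ⌊460/2⌋ × 325 = 230 × 325 mm

230 × 325 mm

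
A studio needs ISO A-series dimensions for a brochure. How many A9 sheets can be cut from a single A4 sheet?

32

Each ISO step halves the sheet: 1 × A4 → 2 × A5 → 4 × A6 → 8 × A7 → …
From A4 to A9 is 5 halving steps: 2^5 = 32.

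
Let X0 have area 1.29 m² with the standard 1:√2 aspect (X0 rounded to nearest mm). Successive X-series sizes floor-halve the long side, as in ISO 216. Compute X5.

168 × 238 mm

Let X0's short side be w mm. w · w√2 = 1.29 m² = 1,290,000 mm², so w ≈ 955.1 mm and w√2 ≈ 1350.7 mm → X0 = 955 × 1351 mm.
X1: ⌊1351/2⌋ × 955 = 675 × 955 mm
X2: ⌊955/2⌋ × 675 = 477 × 675 mm
X3: ⌊675/2⌋ × 477 = 337 × 477 mm
X4: ⌊477/2⌋ × 337 = 238 × 337 mm
X5: ⌊337/2⌋ × 238 = 168 × 238 mm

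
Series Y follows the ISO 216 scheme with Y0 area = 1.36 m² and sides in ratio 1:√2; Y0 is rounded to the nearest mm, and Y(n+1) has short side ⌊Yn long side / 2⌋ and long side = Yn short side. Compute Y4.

245 × 346 mm

Let Y0's short side be w mm. w · w√2 = 1.36 m² = 1,360,000 mm², so w ≈ 980.6 mm and w√2 ≈ 1386.8 mm → Y0 = 981 × 1387 mm.
Y1: ⌊1387/2⌋ × 981 = 693 × 981 mm
Y2: ⌊981/2⌋ × 693 = 490 × 693 mm
Y3: ⌊693/2⌋ × 490 = 346 × 490 mm
Y4: ⌊490/2⌋ × 346 = 245 × 346 mm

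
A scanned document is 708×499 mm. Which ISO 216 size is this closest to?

B2 (500 × 707 mm)

Aspect ratio 708/499 ≈ 1.419 — close to the ISO √2 ≈ 1.414.
In the B-series (B0 = 1000 × 1414 mm): B2 = 500 × 707 mm.
Off by 2 mm total — nearest standard size.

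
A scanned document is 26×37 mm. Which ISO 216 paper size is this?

A10 (26 × 37 mm)

Aspect ratio 37/26 ≈ 1.423 — close to the ISO √2 ≈ 1.414.
In the A-series (A0 area = 1 m²): A10 = 26 × 37 mm.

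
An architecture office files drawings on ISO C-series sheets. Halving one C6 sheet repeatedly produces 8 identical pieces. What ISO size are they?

8 = 2^3, so 3 halving steps.
C6 → C7 → … → C9 after 3 steps.

C9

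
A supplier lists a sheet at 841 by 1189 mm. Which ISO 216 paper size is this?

Aspect ratio 1189/841 ≈ 1.414 — close to the ISO √2 ≈ 1.414.
In the A-series (A0 area = 1 m²): A0 = 841 × 1189 mm.

A0 (841 × 1189 mm)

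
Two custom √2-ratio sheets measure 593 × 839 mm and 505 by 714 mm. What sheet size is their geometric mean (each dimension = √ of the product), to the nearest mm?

Short side: √(593 · 505) = √299465 ≈ 547.2 → 547 mm
Long side: √(839 · 714) = √599046 ≈ 774.0 → 774 mm

547 × 774 mm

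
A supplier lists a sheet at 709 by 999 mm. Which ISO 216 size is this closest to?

B1 (707 × 1000 mm)

Aspect ratio 999/709 ≈ 1.409 — close to the ISO √2 ≈ 1.414.
In the B-series (B0 = 1000 × 1414 mm): B1 = 707 × 1000 mm.
Off by 3 mm total — nearest standard size.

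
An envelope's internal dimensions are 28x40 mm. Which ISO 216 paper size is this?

Aspect ratio 40/28 ≈ 1.429 — close to the ISO √2 ≈ 1.414.
In the C-series (envelope sizes, between A and B): C10 = 28 × 40 mm.

C10 (28 × 40 mm)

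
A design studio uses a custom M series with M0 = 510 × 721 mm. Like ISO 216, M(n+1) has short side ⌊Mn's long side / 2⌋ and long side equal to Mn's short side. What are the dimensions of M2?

M1: ⌊721/2⌋ × 510 = 360 × 510 mm
M2: ⌊510/2⌋ × 360 = 255 × 360 mm

255 × 360 mm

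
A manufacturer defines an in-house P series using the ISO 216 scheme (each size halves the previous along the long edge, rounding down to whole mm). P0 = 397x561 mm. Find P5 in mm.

P1 = 280 × 397 mm (from P0 by 1 halving).
P2: ⌊397/2⌋ × 280 = 198 × 280 mm
P3: ⌊280/2⌋ × 198 = 140 × 198 mm
P4: ⌊198/2⌋ × 140 = 99 × 140 mm
P5: ⌊140/2⌋ × 99 = 70 × 99 mm

70 × 99 mm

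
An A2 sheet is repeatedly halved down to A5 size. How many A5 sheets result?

8

Each ISO step halves the sheet: 1 × A2 → 2 × A3 → 4 × A4 → 8 × A5
From A2 to A5 is 3 halving steps: 2^3 = 8.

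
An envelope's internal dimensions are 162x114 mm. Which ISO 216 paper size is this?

Aspect ratio 162/114 ≈ 1.421 — close to the ISO √2 ≈ 1.414.
In the C-series (envelope sizes, between A and B): C6 = 114 × 162 mm.

C6 (114 × 162 mm)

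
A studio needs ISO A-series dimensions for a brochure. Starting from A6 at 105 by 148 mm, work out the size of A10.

A7: ⌊148/2⌋ × 105 = 74 × 105 mm
A8: ⌊105/2⌋ × 74 = 52 × 74 mm
A9: ⌊74/2⌋ × 52 = 37 × 52 mm
A10: ⌊52/2⌋ × 37 = 26 × 37 mm

26 × 37 mm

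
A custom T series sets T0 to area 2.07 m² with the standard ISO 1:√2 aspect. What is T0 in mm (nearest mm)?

1210 × 1711 mm

Let the short side be w mm. Then w · w√2 = 2.07 m² = 2,070,000 mm².
w² = 2,070,000/√2, so w ≈ 1209.8 mm; long side = w√2 ≈ 1711.0 mm.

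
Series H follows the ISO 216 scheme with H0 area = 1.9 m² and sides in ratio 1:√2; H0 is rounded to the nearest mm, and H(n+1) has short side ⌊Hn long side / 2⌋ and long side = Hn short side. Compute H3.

409 × 579 mm

Let H0's short side be w mm. w · w√2 = 1.9 m² = 1,900,000 mm², so w ≈ 1159.1 mm and w√2 ≈ 1639.2 mm → H0 = 1159 × 1639 mm.
H1: ⌊1639/2⌋ × 1159 = 819 × 1159 mm
H2: ⌊1159/2⌋ × 819 = 579 × 819 mm
H3: ⌊819/2⌋ × 579 = 409 × 579 mm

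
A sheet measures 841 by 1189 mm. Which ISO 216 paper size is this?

A0 (841 × 1189 mm)

Aspect ratio 1189/841 ≈ 1.414 — close to the ISO √2 ≈ 1.414.
In the A-series (A0 area = 1 m²): A0 = 841 × 1189 mm.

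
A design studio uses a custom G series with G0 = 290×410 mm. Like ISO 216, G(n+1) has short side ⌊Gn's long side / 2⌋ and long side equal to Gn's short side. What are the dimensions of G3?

102 × 145 mm

G1: ⌊410/2⌋ × 290 = 205 × 290 mm
G2: ⌊290/2⌋ × 205 = 145 × 205 mm
G3: ⌊205/2⌋ × 145 = 102 × 145 mm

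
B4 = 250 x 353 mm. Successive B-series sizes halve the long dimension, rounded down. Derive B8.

62 × 88 mm

B5: ⌊353/2⌋ × 250 = 176 × 250 mm
B6: ⌊250/2⌋ × 176 = 125 × 176 mm
B7: ⌊176/2⌋ × 125 = 88 × 125 mm
B8: ⌊125/2⌋ × 88 = 62 × 88 mm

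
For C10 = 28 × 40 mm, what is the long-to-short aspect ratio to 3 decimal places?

40 / 28 = 1.429
ISO 216 targets √2 ≈ 1.414; the +0.014 deviation is from mm rounding.

1.429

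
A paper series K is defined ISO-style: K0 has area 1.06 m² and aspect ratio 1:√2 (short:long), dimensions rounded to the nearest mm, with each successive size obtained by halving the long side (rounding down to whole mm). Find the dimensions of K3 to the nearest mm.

Let K0's short side be w mm. w · w√2 = 1.06 m² = 1,060,000 mm², so w ≈ 865.8 mm and w√2 ≈ 1224.4 mm → K0 = 866 × 1224 mm.
K1: ⌊1224/2⌋ × 866 = 612 × 866 mm
K2: ⌊866/2⌋ × 612 = 433 × 612 mm
K3: ⌊612/2⌋ × 433 = 306 × 433 mm

306 × 433 mm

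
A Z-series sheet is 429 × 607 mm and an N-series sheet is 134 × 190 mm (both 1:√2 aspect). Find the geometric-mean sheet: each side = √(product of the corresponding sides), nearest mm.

Short side: √(429 · 134) = √57486 ≈ 239.8 → 240 mm
Long side: √(607 · 190) = √115330 ≈ 339.6 → 340 mm

240 × 340 mm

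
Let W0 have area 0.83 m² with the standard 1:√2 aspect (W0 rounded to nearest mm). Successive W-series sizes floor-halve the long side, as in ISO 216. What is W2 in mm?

383 × 541 mm

Let W0's short side be w mm. w · w√2 = 0.83 m² = 830,000 mm², so w ≈ 766.1 mm and w√2 ≈ 1083.4 mm → W0 = 766 × 1083 mm.
W1: ⌊1083/2⌋ × 766 = 541 × 766 mm
W2: ⌊766/2⌋ × 541 = 383 × 541 mm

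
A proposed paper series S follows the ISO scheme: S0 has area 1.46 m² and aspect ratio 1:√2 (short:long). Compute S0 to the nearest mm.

1016 × 1437 mm

Let the short side be w mm. Then w · w√2 = 1.46 m² = 1,460,000 mm².
w² = 1,460,000/√2, so w ≈ 1016.1 mm; long side = w√2 ≈ 1436.9 mm.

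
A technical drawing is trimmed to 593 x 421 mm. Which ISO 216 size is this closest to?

Aspect ratio 593/421 ≈ 1.409 — close to the ISO √2 ≈ 1.414.
In the A-series (A0 area = 1 m²): A2 = 420 × 594 mm.
Off by 2 mm total — nearest standard size.

A2 (420 × 594 mm)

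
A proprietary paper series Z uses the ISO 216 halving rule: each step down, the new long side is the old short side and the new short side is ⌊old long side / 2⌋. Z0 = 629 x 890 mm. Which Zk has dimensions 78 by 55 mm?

Z7

Z0: 629 × 890 mm
Z1: 445 × 629 mm
Z2: 314 × 445 mm
Z3: 222 × 314 mm
Z4: 157 × 222 mm
Z5: 111 × 157 mm
Z6: 78 × 111 mm
Z7: 55 × 78 mm
Z8: 39 × 55 mm
→ matches Z7.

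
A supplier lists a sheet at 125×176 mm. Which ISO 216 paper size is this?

Aspect ratio 176/125 ≈ 1.408 — close to the ISO √2 ≈ 1.414.
In the B-series (B0 = 1000 × 1414 mm): B6 = 125 × 176 mm.

B6 (125 × 176 mm)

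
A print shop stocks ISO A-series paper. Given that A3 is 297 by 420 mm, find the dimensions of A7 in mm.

A4: ⌊420/2⌋ × 297 = 210 × 297 mm
A5: ⌊297/2⌋ × 210 = 148 × 210 mm
A6: ⌊210/2⌋ × 148 = 105 × 148 mm
A7: ⌊148/2⌋ × 105 = 74 × 105 mm

74 × 105 mm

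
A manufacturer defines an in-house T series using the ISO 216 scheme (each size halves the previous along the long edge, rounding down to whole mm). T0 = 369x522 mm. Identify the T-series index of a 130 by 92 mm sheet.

T4

T0: 369 × 522 mm
T1: 261 × 369 mm
T2: 184 × 261 mm
T3: 130 × 184 mm
T4: 92 × 130 mm
T5: 65 × 92 mm
→ matches T4.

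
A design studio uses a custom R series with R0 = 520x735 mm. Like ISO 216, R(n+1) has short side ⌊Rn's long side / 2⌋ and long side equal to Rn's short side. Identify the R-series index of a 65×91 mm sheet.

R0: 520 × 735 mm
R1: 367 × 520 mm
R2: 260 × 367 mm
R3: 183 × 260 mm
R4: 130 × 183 mm
R5: 91 × 130 mm
R6: 65 × 91 mm
R7: 45 × 65 mm
→ matches R6.

R6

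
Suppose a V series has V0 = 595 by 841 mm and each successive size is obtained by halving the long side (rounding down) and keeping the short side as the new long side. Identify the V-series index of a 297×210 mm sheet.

V0: 595 × 841 mm
V1: 420 × 595 mm
V2: 297 × 420 mm
V3: 210 × 297 mm
V4: 148 × 210 mm
→ matches V3.

V3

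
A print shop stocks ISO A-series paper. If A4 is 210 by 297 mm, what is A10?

A5: ⌊297/2⌋ × 210 = 148 × 210 mm
A6: ⌊210/2⌋ × 148 = 105 × 148 mm
A7: ⌊148/2⌋ × 105 = 74 × 105 mm
A8: ⌊105/2⌋ × 74 = 52 × 74 mm
A9: ⌊74/2⌋ × 52 = 37 × 52 mm
A10: ⌊52/2⌋ × 37 = 26 × 37 mm

26 × 37 mm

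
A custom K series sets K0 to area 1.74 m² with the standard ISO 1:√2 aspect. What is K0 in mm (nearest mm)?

Let the short side be w mm. Then w · w√2 = 1.74 m² = 1,740,000 mm².
w² = 1,740,000/√2, so w ≈ 1109.2 mm; long side = w√2 ≈ 1568.7 mm.

1109 × 1569 mm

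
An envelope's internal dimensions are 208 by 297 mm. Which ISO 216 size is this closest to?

A4 (210 × 297 mm)

Aspect ratio 297/208 ≈ 1.428 — close to the ISO √2 ≈ 1.414.
In the A-series (A0 area = 1 m²): A4 = 210 × 297 mm.
Off by 2 mm total — nearest standard size.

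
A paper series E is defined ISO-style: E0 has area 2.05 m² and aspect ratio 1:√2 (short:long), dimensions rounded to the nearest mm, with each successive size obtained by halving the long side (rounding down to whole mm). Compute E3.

425 × 602 mm

Let E0's short side be w mm. w · w√2 = 2.05 m² = 2,050,000 mm², so w ≈ 1204.0 mm and w√2 ≈ 1702.7 mm → E0 = 1204 × 1703 mm.
E1: ⌊1703/2⌋ × 1204 = 851 × 1204 mm
E2: ⌊1204/2⌋ × 851 = 602 × 851 mm
E3: ⌊851/2⌋ × 602 = 425 × 602 mm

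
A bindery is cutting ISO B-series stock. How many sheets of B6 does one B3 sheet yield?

8

B3 = 353 × 500 mm; B6 = 125 × 176 mm.
Each halving step doubles the count; 3 steps from B3 to B6.
2^3 = 8.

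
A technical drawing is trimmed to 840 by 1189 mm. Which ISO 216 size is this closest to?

Aspect ratio 1189/840 ≈ 1.415 — close to the ISO √2 ≈ 1.414.
In the A-series (A0 area = 1 m²): A0 = 841 × 1189 mm.
Off by 1 mm total — nearest standard size.

A0 (841 × 1189 mm)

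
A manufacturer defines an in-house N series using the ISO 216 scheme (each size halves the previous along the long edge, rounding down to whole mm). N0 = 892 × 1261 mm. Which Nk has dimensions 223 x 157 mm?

N0: 892 × 1261 mm
N1: 630 × 892 mm
N2: 446 × 630 mm
N3: 315 × 446 mm
N4: 223 × 315 mm
N5: 157 × 223 mm
N6: 111 × 157 mm
→ matches N5.

N5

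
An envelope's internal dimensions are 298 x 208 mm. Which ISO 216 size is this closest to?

A4 (210 × 297 mm)

Aspect ratio 298/208 ≈ 1.433 (ISO target is √2 ≈ 1.414).
In the A-series (A0 area = 1 m²): A4 = 210 × 297 mm.
Off by 3 mm total — nearest standard size.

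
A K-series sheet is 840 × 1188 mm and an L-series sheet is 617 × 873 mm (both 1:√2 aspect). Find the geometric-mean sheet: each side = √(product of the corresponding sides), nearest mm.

Short side: √(840 · 617) = √518280 ≈ 719.9 → 720 mm
Long side: √(1188 · 873) = √1037124 ≈ 1018.4 → 1018 mm

720 × 1018 mm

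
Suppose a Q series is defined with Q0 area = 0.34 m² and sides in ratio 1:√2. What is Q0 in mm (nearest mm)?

Let the short side be w mm. Then w · w√2 = 0.34 m² = 340,000 mm².
w² = 340,000/√2, so w ≈ 490.3 mm; long side = w√2 ≈ 693.4 mm.

490 × 693 mm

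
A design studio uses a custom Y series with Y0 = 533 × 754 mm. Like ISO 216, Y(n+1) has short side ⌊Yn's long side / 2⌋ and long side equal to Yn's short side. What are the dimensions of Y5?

Y1: ⌊754/2⌋ × 533 = 377 × 533 mm
Y2: ⌊533/2⌋ × 377 = 266 × 377 mm
Y3: ⌊377/2⌋ × 266 = 188 × 266 mm
Y4: ⌊266/2⌋ × 188 = 133 × 188 mm
Y5: ⌊188/2⌋ × 133 = 94 × 133 mm

94 × 133 mm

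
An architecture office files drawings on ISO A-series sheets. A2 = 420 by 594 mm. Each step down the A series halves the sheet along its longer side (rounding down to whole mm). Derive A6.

A3: ⌊594/2⌋ × 420 = 297 × 420 mm
A4: ⌊420/2⌋ × 297 = 210 × 297 mm
A5: ⌊297/2⌋ × 210 = 148 × 210 mm
A6: ⌊210/2⌋ × 148 = 105 × 148 mm

105 × 148 mm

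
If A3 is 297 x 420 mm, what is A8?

52 × 74 mm

A4: ⌊420/2⌋ × 297 = 210 × 297 mm
A5: ⌊297/2⌋ × 210 = 148 × 210 mm
A6: ⌊210/2⌋ × 148 = 105 × 148 mm
A7: ⌊148/2⌋ × 105 = 74 × 105 mm
A8: ⌊105/2⌋ × 74 = 52 × 74 mm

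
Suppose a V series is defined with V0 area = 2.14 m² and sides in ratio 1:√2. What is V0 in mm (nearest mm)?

Let the short side be w mm. Then w · w√2 = 2.14 m² = 2,140,000 mm².
w² = 2,140,000/√2, so w ≈ 1230.1 mm; long side = w√2 ≈ 1739.7 mm.

1230 × 1740 mm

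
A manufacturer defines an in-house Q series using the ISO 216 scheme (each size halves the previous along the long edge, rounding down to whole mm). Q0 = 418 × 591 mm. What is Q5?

73 × 104 mm

Q1: ⌊591/2⌋ × 418 = 295 × 418 mm
Q2: ⌊418/2⌋ × 295 = 209 × 295 mm
Q3: ⌊295/2⌋ × 209 = 147 × 209 mm
Q4: ⌊209/2⌋ × 147 = 104 × 147 mm
Q5: ⌊147/2⌋ × 104 = 73 × 104 mm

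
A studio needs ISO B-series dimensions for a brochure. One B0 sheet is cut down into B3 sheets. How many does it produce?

8

Each ISO step halves the sheet: 1 × B0 → 2 × B1 → 4 × B2 → 8 × B3
From B0 to B3 is 3 halving steps: 2^3 = 8.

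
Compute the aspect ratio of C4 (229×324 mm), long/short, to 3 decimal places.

1.415

324 / 229 = 1.415
Matches √2 ≈ 1.414 — the ISO 216 defining ratio.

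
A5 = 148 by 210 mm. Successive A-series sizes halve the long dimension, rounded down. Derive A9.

A6: ⌊210/2⌋ × 148 = 105 × 148 mm
A7: ⌊148/2⌋ × 105 = 74 × 105 mm
A8: ⌊105/2⌋ × 74 = 52 × 74 mm
A9: ⌊74/2⌋ × 52 = 37 × 52 mm

37 × 52 mm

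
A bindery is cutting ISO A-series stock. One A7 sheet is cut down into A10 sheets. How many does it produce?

Each ISO step halves the sheet: 1 × A7 → 2 × A8 → 4 × A9 → 8 × A10
From A7 to A10 is 3 halving steps: 2^3 = 8.

8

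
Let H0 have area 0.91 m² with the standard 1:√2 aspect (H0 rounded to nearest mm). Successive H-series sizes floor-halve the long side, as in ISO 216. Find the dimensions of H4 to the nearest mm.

Let H0's short side be w mm. w · w√2 = 0.91 m² = 910,000 mm², so w ≈ 802.2 mm and w√2 ≈ 1134.4 mm → H0 = 802 × 1134 mm.
H1: ⌊1134/2⌋ × 802 = 567 × 802 mm
H2: ⌊802/2⌋ × 567 = 401 × 567 mm
H3: ⌊567/2⌋ × 401 = 283 × 401 mm
H4: ⌊401/2⌋ × 283 = 200 × 283 mm

200 × 283 mm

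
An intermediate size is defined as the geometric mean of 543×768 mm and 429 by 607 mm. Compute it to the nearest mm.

Short side: √(543 · 429) = √232947 ≈ 482.6 → 483 mm
Long side: √(768 · 607) = √466176 ≈ 682.8 → 683 mm

483 × 683 mm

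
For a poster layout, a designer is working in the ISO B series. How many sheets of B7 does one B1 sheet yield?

B1 = 707 × 1000 mm; B7 = 88 × 125 mm.
Each halving step doubles the count; 6 steps from B1 to B7.
2^6 = 64.

64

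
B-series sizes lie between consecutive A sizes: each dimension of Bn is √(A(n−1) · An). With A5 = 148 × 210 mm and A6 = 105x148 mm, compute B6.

125 × 176 mm

Short side: √(148 · 105) = √15540 ≈ 124.7 → 125 mm
Long side: √(210 · 148) = √31080 ≈ 176.3 → 176 mm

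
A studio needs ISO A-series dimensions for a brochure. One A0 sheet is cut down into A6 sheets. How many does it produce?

64

Each ISO step halves the sheet: 1 × A0 → 2 × A1 → 4 × A2 → 8 × A3 → …
From A0 to A6 is 6 halving steps: 2^6 = 64.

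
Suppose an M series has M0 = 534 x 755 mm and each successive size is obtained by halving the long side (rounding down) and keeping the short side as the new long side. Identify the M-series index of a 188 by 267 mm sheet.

M3

M0: 534 × 755 mm
M1: 377 × 534 mm
M2: 267 × 377 mm
M3: 188 × 267 mm
M4: 133 × 188 mm
→ matches M3.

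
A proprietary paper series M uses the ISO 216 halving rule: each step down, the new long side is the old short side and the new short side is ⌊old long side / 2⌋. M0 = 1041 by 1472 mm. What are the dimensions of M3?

368 × 520 mm

M1: ⌊1472/2⌋ × 1041 = 736 × 1041 mm
M2: ⌊1041/2⌋ × 736 = 520 × 736 mm
M3: ⌊736/2⌋ × 520 = 368 × 520 mm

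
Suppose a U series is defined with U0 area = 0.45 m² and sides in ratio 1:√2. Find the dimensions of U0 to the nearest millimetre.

564 × 798 mm

Let the short side be w mm. Then w · w√2 = 0.45 m² = 450,000 mm².
w² = 450,000/√2, so w ≈ 564.1 mm; long side = w√2 ≈ 797.7 mm.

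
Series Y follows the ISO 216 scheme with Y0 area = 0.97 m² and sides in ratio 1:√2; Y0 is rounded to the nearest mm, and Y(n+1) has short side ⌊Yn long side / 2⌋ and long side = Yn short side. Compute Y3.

Let Y0's short side be w mm. w · w√2 = 0.97 m² = 970,000 mm², so w ≈ 828.2 mm and w√2 ≈ 1171.2 mm → Y0 = 828 × 1171 mm.
Y1: ⌊1171/2⌋ × 828 = 585 × 828 mm
Y2: ⌊828/2⌋ × 585 = 414 × 585 mm
Y3: ⌊585/2⌋ × 414 = 292 × 414 mm

292 × 414 mm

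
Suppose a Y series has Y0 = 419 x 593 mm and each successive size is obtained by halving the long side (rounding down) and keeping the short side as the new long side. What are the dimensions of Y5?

74 × 104 mm

Y1: ⌊593/2⌋ × 419 = 296 × 419 mm
Y2: ⌊419/2⌋ × 296 = 209 × 296 mm
Y3: ⌊296/2⌋ × 209 = 148 × 209 mm
Y4: ⌊209/2⌋ × 148 = 104 × 148 mm
Y5: ⌊148/2⌋ × 104 = 74 × 104 mm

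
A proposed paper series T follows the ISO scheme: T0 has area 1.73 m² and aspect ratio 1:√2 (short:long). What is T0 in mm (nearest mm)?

1106 × 1564 mm

Let the short side be w mm. Then w · w√2 = 1.73 m² = 1,730,000 mm².
w² = 1,730,000/√2, so w ≈ 1106.0 mm; long side = w√2 ≈ 1564.2 mm.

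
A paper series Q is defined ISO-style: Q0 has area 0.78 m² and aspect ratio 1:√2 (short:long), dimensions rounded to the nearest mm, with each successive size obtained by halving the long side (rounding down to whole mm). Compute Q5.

131 × 185 mm

Let Q0's short side be w mm. w · w√2 = 0.78 m² = 780,000 mm², so w ≈ 742.7 mm and w√2 ≈ 1050.3 mm → Q0 = 743 × 1050 mm.
Q1: ⌊1050/2⌋ × 743 = 525 × 743 mm
Q2: ⌊743/2⌋ × 525 = 371 × 525 mm
Q3: ⌊525/2⌋ × 371 = 262 × 371 mm
Q4: ⌊371/2⌋ × 262 = 185 × 262 mm
Q5: ⌊262/2⌋ × 185 = 131 × 185 mm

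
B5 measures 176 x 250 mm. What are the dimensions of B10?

B6: ⌊250/2⌋ × 176 = 125 × 176 mm
B7: ⌊176/2⌋ × 125 = 88 × 125 mm
B8: ⌊125/2⌋ × 88 = 62 × 88 mm
B9: ⌊88/2⌋ × 62 = 44 × 62 mm
B10: ⌊62/2⌋ × 44 = 31 × 44 mm

31 × 44 mm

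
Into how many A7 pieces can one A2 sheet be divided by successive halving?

Each ISO step halves the sheet: 1 × A2 → 2 × A3 → 4 × A4 → 8 × A5 → …
From A2 to A7 is 5 halving steps: 2^5 = 32.

32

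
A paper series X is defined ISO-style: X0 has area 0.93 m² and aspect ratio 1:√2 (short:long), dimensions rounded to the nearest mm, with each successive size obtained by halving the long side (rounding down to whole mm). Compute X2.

Let X0's short side be w mm. w · w√2 = 0.93 m² = 930,000 mm², so w ≈ 810.9 mm and w√2 ≈ 1146.8 mm → X0 = 811 × 1147 mm.
X1: ⌊1147/2⌋ × 811 = 573 × 811 mm
X2: ⌊811/2⌋ × 573 = 405 × 573 mm

405 × 573 mm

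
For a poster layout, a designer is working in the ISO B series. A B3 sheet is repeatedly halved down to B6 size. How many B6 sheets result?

B3 = 353 × 500 mm; B6 = 125 × 176 mm.
Each halving step doubles the count; 3 steps from B3 to B6.
2^3 = 8.

8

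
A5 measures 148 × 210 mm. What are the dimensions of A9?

A6: ⌊210/2⌋ × 148 = 105 × 148 mm
A7: ⌊148/2⌋ × 105 = 74 × 105 mm
A8: ⌊105/2⌋ × 74 = 52 × 74 mm
A9: ⌊74/2⌋ × 52 = 37 × 52 mm

37 × 52 mm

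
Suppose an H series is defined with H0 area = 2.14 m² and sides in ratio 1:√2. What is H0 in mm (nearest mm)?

1230 × 1740 mm

Let the short side be w mm. Then w · w√2 = 2.14 m² = 2,140,000 mm².
w² = 2,140,000/√2, so w ≈ 1230.1 mm; long side = w√2 ≈ 1739.7 mm.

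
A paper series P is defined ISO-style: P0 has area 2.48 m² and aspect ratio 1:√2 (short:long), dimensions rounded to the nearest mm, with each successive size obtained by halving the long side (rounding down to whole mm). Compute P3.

468 × 662 mm

Let P0's short side be w mm. w · w√2 = 2.48 m² = 2,480,000 mm², so w ≈ 1324.2 mm and w√2 ≈ 1872.8 mm → P0 = 1324 × 1873 mm.
P1: ⌊1873/2⌋ × 1324 = 936 × 1324 mm
P2: ⌊1324/2⌋ × 936 = 662 × 936 mm
P3: ⌊936/2⌋ × 662 = 468 × 662 mm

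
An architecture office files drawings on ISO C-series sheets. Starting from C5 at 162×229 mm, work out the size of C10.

C6: ⌊229/2⌋ × 162 = 114 × 162 mm
C7: ⌊162/2⌋ × 114 = 81 × 114 mm
C8: ⌊114/2⌋ × 81 = 57 × 81 mm
C9: ⌊81/2⌋ × 57 = 40 × 57 mm
C10: ⌊57/2⌋ × 40 = 28 × 40 mm

28 × 40 mm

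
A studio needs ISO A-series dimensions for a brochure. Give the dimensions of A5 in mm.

A0 = 841 × 1189 mm (A0 has area 1 m², aspect 1:√2).
A1: ⌊1189/2⌋ × 841 = 594 × 841 mm
A2: ⌊841/2⌋ × 594 = 420 × 594 mm
A3: ⌊594/2⌋ × 420 = 297 × 420 mm
A4: ⌊420/2⌋ × 297 = 210 × 297 mm
A5: ⌊297/2⌋ × 210 = 148 × 210 mm

148 × 210 mm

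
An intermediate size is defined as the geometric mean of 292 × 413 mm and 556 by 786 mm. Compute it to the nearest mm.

Short side: √(292 · 556) = √162352 ≈ 402.9 → 403 mm
Long side: √(413 · 786) = √324618 ≈ 569.8 → 570 mm

403 × 570 mm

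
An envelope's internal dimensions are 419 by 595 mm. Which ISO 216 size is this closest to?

Aspect ratio 595/419 ≈ 1.420 — close to the ISO √2 ≈ 1.414.
In the A-series (A0 area = 1 m²): A2 = 420 × 594 mm.
Off by 2 mm total — nearest standard size.

A2 (420 × 594 mm)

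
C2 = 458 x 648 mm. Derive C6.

C3: ⌊648/2⌋ × 458 = 324 × 458 mm
C4: ⌊458/2⌋ × 324 = 229 × 324 mm
C5: ⌊324/2⌋ × 229 = 162 × 229 mm
C6: ⌊229/2⌋ × 162 = 114 × 162 mm

114 × 162 mm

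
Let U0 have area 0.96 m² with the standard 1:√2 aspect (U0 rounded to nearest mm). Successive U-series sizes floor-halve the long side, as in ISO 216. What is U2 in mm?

412 × 582 mm

Let U0's short side be w mm. w · w√2 = 0.96 m² = 960,000 mm², so w ≈ 823.9 mm and w√2 ≈ 1165.2 mm → U0 = 824 × 1165 mm.
U1: ⌊1165/2⌋ × 824 = 582 × 824 mm
U2: ⌊824/2⌋ × 582 = 412 × 582 mm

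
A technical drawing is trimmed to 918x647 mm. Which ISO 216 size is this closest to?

Aspect ratio 918/647 ≈ 1.419 — close to the ISO √2 ≈ 1.414.
In the C-series (envelope sizes, between A and B): C1 = 648 × 917 mm.
Off by 2 mm total — nearest standard size.

C1 (648 × 917 mm)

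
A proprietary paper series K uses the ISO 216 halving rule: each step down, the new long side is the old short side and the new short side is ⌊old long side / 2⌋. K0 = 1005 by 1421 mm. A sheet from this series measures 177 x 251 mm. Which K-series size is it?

K0: 1005 × 1421 mm
K1: 710 × 1005 mm
K2: 502 × 710 mm
K3: 355 × 502 mm
K4: 251 × 355 mm
K5: 177 × 251 mm
K6: 125 × 177 mm
→ matches K5.

K5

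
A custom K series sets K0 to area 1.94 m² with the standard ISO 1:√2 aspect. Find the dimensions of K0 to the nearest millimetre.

1171 × 1656 mm

Let the short side be w mm. Then w · w√2 = 1.94 m² = 1,940,000 mm².
w² = 1,940,000/√2, so w ≈ 1171.2 mm; long side = w√2 ≈ 1656.4 mm.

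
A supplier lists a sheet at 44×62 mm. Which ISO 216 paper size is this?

Aspect ratio 62/44 ≈ 1.409 — close to the ISO √2 ≈ 1.414.
In the B-series (B0 = 1000 × 1414 mm): B9 = 44 × 62 mm.

B9 (44 × 62 mm)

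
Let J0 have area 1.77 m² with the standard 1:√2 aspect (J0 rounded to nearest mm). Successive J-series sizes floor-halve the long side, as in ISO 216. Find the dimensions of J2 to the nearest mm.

Let J0's short side be w mm. w · w√2 = 1.77 m² = 1,770,000 mm², so w ≈ 1118.7 mm and w√2 ≈ 1582.1 mm → J0 = 1119 × 1582 mm.
J1: ⌊1582/2⌋ × 1119 = 791 × 1119 mm
J2: ⌊1119/2⌋ × 791 = 559 × 791 mm

559 × 791 mm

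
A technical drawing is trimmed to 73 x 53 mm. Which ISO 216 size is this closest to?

A8 (52 × 74 mm)

Aspect ratio 73/53 ≈ 1.377 (ISO target is √2 ≈ 1.414).
In the A-series (A0 area = 1 m²): A8 = 52 × 74 mm.
Off by 2 mm total — nearest standard size.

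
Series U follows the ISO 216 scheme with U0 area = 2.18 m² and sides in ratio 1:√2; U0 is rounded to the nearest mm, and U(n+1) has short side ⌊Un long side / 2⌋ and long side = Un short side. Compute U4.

Let U0's short side be w mm. w · w√2 = 2.18 m² = 2,180,000 mm², so w ≈ 1241.6 mm and w√2 ≈ 1755.8 mm → U0 = 1242 × 1756 mm.
U1: ⌊1756/2⌋ × 1242 = 878 × 1242 mm
U2: ⌊1242/2⌋ × 878 = 621 × 878 mm
U3: ⌊878/2⌋ × 621 = 439 × 621 mm
U4: ⌊621/2⌋ × 439 = 310 × 439 mm

310 × 439 mm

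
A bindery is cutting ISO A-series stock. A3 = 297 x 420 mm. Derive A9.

37 × 52 mm

A4: ⌊420/2⌋ × 297 = 210 × 297 mm
A5: ⌊297/2⌋ × 210 = 148 × 210 mm
A6: ⌊210/2⌋ × 148 = 105 × 148 mm
A7: ⌊148/2⌋ × 105 = 74 × 105 mm
A8: ⌊105/2⌋ × 74 = 52 × 74 mm
A9: ⌊74/2⌋ × 52 = 37 × 52 mm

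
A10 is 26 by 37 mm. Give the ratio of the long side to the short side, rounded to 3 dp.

1.423

37 / 26 = 1.423
ISO 216 targets √2 ≈ 1.414; the +0.009 deviation is from mm rounding.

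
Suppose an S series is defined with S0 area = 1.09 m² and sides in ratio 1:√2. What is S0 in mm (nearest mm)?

878 × 1242 mm

Let the short side be w mm. Then w · w√2 = 1.09 m² = 1,090,000 mm².
w² = 1,090,000/√2, so w ≈ 877.9 mm; long side = w√2 ≈ 1241.6 mm.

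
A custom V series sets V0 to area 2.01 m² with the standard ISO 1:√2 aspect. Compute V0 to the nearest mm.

1192 × 1686 mm

Let the short side be w mm. Then w · w√2 = 2.01 m² = 2,010,000 mm².
w² = 2,010,000/√2, so w ≈ 1192.2 mm; long side = w√2 ≈ 1686.0 mm.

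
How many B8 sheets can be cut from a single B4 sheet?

16

Each ISO step halves the sheet: 1 × B4 → 2 × B5 → 4 × B6 → 8 × B7 → …
From B4 to B8 is 4 halving steps: 2^4 = 16.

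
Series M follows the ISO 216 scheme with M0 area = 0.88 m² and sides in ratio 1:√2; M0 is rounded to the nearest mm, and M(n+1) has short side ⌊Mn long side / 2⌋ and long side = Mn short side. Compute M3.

279 × 394 mm

Let M0's short side be w mm. w · w√2 = 0.88 m² = 880,000 mm², so w ≈ 788.8 mm and w√2 ≈ 1115.6 mm → M0 = 789 × 1116 mm.
M1: ⌊1116/2⌋ × 789 = 558 × 789 mm
M2: ⌊789/2⌋ × 558 = 394 × 558 mm
M3: ⌊558/2⌋ × 394 = 279 × 394 mm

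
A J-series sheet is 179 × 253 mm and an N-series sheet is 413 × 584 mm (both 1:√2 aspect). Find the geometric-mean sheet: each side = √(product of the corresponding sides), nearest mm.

272 × 384 mm

Short side: √(179 · 413) = √73927 ≈ 271.9 → 272 mm
Long side: √(253 · 584) = √147752 ≈ 384.4 → 384 mm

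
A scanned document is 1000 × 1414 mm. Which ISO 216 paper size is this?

B0 (1000 × 1414 mm)

Aspect ratio 1414/1000 ≈ 1.414 — close to the ISO √2 ≈ 1.414.
In the B-series (B0 = 1000 × 1414 mm): B0 = 1000 × 1414 mm.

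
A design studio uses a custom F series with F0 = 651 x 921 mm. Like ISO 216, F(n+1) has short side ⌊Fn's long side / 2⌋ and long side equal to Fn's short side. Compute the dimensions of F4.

F1: ⌊921/2⌋ × 651 = 460 × 651 mm
F2: ⌊651/2⌋ × 460 = 325 × 460 mm
F3: ⌊460/2⌋ × 325 = 230 × 325 mm
F4: ⌊325/2⌋ × 230 = 162 × 230 mm

162 × 230 mm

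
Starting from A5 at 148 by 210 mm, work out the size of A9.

A6: ⌊210/2⌋ × 148 = 105 × 148 mm
A7: ⌊148/2⌋ × 105 = 74 × 105 mm
A8: ⌊105/2⌋ × 74 = 52 × 74 mm
A9: ⌊74/2⌋ × 52 = 37 × 52 mm

37 × 52 mm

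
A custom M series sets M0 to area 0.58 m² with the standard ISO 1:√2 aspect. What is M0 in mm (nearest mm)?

Let the short side be w mm. Then w · w√2 = 0.58 m² = 580,000 mm².
w² = 580,000/√2, so w ≈ 640.4 mm; long side = w√2 ≈ 905.7 mm.

640 × 906 mm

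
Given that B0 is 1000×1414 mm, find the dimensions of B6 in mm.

B1: ⌊1414/2⌋ × 1000 = 707 × 1000 mm
B2: ⌊1000/2⌋ × 707 = 500 × 707 mm
B3: ⌊707/2⌋ × 500 = 353 × 500 mm
B4: ⌊500/2⌋ × 353 = 250 × 353 mm
B5: ⌊353/2⌋ × 250 = 176 × 250 mm
B6: ⌊250/2⌋ × 176 = 125 × 176 mm

125 × 176 mm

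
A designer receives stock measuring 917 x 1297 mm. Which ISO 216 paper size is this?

C0 (917 × 1297 mm)

Aspect ratio 1297/917 ≈ 1.414 — close to the ISO √2 ≈ 1.414.
In the C-series (envelope sizes, between A and B): C0 = 917 × 1297 mm.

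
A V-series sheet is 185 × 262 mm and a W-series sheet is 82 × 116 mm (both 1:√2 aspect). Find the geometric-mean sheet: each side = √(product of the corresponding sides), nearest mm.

123 × 174 mm

Short side: √(185 · 82) = √15170 ≈ 123.2 → 123 mm
Long side: √(262 · 116) = √30392 ≈ 174.3 → 174 mm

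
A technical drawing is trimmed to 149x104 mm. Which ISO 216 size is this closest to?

A6 (105 × 148 mm)

Aspect ratio 149/104 ≈ 1.433 (ISO target is √2 ≈ 1.414).
In the A-series (A0 area = 1 m²): A6 = 105 × 148 mm.
Off by 2 mm total — nearest standard size.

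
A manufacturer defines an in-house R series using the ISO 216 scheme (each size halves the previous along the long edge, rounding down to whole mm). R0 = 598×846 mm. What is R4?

149 × 211 mm

R1: ⌊846/2⌋ × 598 = 423 × 598 mm
R2: ⌊598/2⌋ × 423 = 299 × 423 mm
R3: ⌊423/2⌋ × 299 = 211 × 299 mm
R4: ⌊299/2⌋ × 211 = 149 × 211 mm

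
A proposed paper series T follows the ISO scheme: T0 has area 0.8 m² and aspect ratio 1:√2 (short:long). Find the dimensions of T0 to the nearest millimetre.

Let the short side be w mm. Then w · w√2 = 0.8 m² = 800,000 mm².
w² = 800,000/√2, so w ≈ 752.1 mm; long side = w√2 ≈ 1063.7 mm.

752 × 1064 mm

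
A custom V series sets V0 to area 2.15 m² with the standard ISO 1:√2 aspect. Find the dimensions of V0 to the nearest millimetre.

Let the short side be w mm. Then w · w√2 = 2.15 m² = 2,150,000 mm².
w² = 2,150,000/√2, so w ≈ 1233.0 mm; long side = w√2 ≈ 1743.7 mm.

1233 × 1744 mm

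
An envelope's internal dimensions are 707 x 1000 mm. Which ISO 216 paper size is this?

B1 (707 × 1000 mm)

Aspect ratio 1000/707 ≈ 1.414 — close to the ISO √2 ≈ 1.414.
In the B-series (B0 = 1000 × 1414 mm): B1 = 707 × 1000 mm.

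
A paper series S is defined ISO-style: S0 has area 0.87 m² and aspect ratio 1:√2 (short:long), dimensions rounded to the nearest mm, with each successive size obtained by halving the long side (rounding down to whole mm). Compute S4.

196 × 277 mm

Let S0's short side be w mm. w · w√2 = 0.87 m² = 870,000 mm², so w ≈ 784.3 mm and w√2 ≈ 1109.2 mm → S0 = 784 × 1109 mm.
S1: ⌊1109/2⌋ × 784 = 554 × 784 mm
S2: ⌊784/2⌋ × 554 = 392 × 554 mm
S3: ⌊554/2⌋ × 392 = 277 × 392 mm
S4: ⌊392/2⌋ × 277 = 196 × 277 mm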